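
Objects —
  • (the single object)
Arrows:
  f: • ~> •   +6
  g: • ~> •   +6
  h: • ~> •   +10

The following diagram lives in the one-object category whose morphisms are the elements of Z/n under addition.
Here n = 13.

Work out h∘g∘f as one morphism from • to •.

Answer: +9

Derivation:
  0 +6≡6 +6≡12 +10≡9  (mod 13)
composite: +9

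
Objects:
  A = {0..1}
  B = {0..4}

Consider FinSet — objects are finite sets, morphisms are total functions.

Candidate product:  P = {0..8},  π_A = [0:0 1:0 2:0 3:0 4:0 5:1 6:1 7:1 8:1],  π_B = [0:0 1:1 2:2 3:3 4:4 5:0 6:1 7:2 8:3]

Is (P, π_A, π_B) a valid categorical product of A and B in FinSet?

Answer: NOT A VALID PRODUCT — |P|=9 ≠ |A|·|B|=10

Trace:
|A|·|B| = 2·5 = 10;  |P| = 9
  → cardinalities differ; no bijection possible.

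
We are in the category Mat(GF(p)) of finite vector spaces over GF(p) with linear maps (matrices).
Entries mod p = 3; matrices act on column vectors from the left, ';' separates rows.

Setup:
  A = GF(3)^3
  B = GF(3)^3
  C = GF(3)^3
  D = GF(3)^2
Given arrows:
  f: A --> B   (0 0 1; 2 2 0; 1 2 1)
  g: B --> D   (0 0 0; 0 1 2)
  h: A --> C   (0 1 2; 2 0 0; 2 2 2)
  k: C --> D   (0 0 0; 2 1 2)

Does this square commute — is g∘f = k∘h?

Answer: DOES NOT COMMUTE

Work:
1) trace f;g:
  e0=(1,0,0) f-->(0,2,1) g-->(0,1)
  e1=(0,1,0) f-->(0,2,2) g-->(0,0)
  e2=(0,0,1) f-->(1,0,1) g-->(0,2)
  result₁ = (0 0 0; 1 0 2)
2) trace h;k:
  e0=(1,0,0) h-->(0,2,2) k-->(0,0)
  e1=(0,1,0) h-->(1,0,2) k-->(0,0)
  e2=(0,0,1) h-->(2,0,2) k-->(0,2)
  result₂ = (0 0 0; 0 0 2)
Equal? distinct morphisms ✗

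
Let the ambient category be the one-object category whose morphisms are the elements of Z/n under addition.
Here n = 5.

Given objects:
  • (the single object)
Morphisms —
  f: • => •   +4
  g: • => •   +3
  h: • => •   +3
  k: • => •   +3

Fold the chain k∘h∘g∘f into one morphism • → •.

  0 +4≡4 +3≡2 +3≡0 +3≡3  (mod 5)
result: +3

Answer: +3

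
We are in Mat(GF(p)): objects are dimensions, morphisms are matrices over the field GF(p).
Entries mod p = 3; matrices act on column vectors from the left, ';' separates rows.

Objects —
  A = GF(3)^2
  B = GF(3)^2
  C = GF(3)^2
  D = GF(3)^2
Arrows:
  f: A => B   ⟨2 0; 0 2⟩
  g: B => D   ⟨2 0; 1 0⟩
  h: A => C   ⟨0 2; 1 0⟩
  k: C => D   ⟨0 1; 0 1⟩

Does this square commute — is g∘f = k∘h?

Path 1 = f;g:
  e0=(1,0) f=>(2,0) g=>(1,2)
  e1=(0,1) f=>(0,2) g=>(0,0)
  result₁ = ⟨1 0; 2 0⟩
Path 2 = h;k:
  e0=(1,0) h=>(0,1) k=>(1,1)
  e1=(0,1) h=>(2,0) k=>(0,0)
  result₂ = ⟨1 0; 1 0⟩
Equal? distinct morphisms ✗

Answer: DOES NOT COMMUTE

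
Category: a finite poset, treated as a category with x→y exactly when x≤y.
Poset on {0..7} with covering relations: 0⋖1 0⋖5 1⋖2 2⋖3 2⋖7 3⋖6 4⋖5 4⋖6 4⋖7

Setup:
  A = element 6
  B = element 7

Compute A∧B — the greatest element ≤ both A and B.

Answer: NO MEET EXISTS

Derivation:
{x : x⊑A ∧ x⊑B} = {0,1,2,4}  (A=6, B=7)
  maximal lower bounds 2 and 4 are incomparable: neither 2⊑4 nor 4⊑2
→ no greatest lower bound exists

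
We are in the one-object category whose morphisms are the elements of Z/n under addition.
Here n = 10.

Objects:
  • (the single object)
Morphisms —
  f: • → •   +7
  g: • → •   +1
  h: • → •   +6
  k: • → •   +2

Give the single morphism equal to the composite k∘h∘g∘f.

Answer: +6

Work:
  0 +7≡7 +1≡8 +6≡4 +2≡6  (mod 10)
⟦path⟧: +6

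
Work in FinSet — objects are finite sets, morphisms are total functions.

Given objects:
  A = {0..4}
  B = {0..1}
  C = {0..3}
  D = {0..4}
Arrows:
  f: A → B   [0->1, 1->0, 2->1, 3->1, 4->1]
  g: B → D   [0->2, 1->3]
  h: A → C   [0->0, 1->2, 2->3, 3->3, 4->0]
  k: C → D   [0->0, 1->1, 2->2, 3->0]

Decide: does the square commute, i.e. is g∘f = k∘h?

Along f;g (path 1):
  0 f→1 g→3
  1 f→0 g→2
  2 f→1 g→3
  3 f→1 g→3
  4 f→1 g→3
  ⟦path⟧₁ = [0->3, 1->2, 2->3, 3->3, 4->3]
Along h;k (path 2):
  0 h→0 k→0
  1 h→2 k→2
  2 h→3 k→0
  3 h→3 k→0
  4 h→0 k→0
  ⟦path⟧₂ = [0->0, 1->2, 2->0, 3->0, 4->0]
Equal? NO — does not commute

Answer: DOES NOT COMMUTE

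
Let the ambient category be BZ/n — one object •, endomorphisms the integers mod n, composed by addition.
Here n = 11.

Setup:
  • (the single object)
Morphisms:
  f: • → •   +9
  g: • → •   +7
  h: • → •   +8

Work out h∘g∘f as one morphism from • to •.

  0 +9≡9 +7≡5 +8≡2  (mod 11)
result: +2

Answer: +2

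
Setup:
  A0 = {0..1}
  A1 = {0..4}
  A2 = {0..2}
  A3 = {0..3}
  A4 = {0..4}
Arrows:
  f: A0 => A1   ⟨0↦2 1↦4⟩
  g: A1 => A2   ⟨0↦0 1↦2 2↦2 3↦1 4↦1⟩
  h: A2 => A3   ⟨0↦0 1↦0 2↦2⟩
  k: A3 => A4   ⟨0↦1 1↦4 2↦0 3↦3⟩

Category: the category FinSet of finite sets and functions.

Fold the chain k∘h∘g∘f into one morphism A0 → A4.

Answer: ⟨0↦0 1↦1⟩

Work:
  0 f=>2 g=>2 h=>2 k=>0
  1 f=>4 g=>1 h=>0 k=>1
composite: ⟨0↦0 1↦1⟩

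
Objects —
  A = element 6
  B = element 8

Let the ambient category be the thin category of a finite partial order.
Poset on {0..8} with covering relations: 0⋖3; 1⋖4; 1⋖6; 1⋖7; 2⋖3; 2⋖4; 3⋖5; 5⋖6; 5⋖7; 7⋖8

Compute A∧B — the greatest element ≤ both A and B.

Common predecessors of 6,8: {0,1,2,3,5}
  maximal lower bounds 1 and 5 are incomparable: neither 1<=5 nor 5<=1
→ no greatest lower bound exists

Answer: NO MEET EXISTS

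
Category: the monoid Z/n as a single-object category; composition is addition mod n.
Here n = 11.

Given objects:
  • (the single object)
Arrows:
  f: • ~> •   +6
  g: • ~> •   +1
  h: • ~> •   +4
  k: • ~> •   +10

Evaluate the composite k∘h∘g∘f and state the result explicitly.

  0 +6≡6 +1≡7 +4≡0 +10≡10  (mod 11)
⟦path⟧: +10

Answer: +10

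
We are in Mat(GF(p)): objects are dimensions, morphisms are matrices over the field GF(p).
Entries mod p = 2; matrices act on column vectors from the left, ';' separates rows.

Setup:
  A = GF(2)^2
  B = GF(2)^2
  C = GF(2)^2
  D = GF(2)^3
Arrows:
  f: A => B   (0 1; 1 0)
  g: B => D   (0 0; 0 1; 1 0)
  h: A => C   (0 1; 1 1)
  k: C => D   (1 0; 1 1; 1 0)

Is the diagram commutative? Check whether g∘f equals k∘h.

Answer: DOES NOT COMMUTE

Trace:
Path 1 = f;g:
  e0=⟨1,0⟩ f=>⟨0,1⟩ g=>⟨0,1,0⟩
  e1=⟨0,1⟩ f=>⟨1,0⟩ g=>⟨0,0,1⟩
  ⟦path⟧₁ = (0 0; 1 0; 0 1)
Path 2 = h;k:
  e0=⟨1,0⟩ h=>⟨0,1⟩ k=>⟨0,1,0⟩
  e1=⟨0,1⟩ h=>⟨1,1⟩ k=>⟨1,0,1⟩
  ⟦path⟧₂ = (0 1; 1 0; 0 1)
Equal? differ; not commutative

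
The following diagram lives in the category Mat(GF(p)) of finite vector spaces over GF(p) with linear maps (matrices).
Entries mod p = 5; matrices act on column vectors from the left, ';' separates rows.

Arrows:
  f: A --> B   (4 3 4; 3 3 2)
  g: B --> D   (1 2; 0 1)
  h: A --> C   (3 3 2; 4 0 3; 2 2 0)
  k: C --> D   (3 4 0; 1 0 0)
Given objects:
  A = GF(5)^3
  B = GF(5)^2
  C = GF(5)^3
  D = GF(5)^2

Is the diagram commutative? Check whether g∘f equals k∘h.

Answer: COMMUTES

Work:
Along f;g (path 1):
  e0=[1,0,0] f-->[4,3] g-->[0,3]
  e1=[0,1,0] f-->[3,3] g-->[4,3]
  e2=[0,0,1] f-->[4,2] g-->[3,2]
  composite₁ = (0 4 3; 3 3 2)
Along h;k (path 2):
  e0=[1,0,0] h-->[3,4,2] k-->[0,3]
  e1=[0,1,0] h-->[3,0,2] k-->[4,3]
  e2=[0,0,1] h-->[2,3,0] k-->[3,2]
  composite₂ = (0 4 3; 3 3 2)
Equal? same morphism ✓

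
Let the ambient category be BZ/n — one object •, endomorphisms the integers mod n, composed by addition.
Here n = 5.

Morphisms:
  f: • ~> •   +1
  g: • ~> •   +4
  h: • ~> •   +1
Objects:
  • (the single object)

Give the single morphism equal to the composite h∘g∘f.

  0 +1≡1 +4≡0 +1≡1  (mod 5)
⟦path⟧: +1

Answer: +1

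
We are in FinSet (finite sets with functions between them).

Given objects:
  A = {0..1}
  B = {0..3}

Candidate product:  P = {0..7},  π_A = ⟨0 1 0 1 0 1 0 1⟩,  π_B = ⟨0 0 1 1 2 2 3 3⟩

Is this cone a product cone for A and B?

Answer: VALID PRODUCT

Work:
|A|·|B| = 2·4 = 8;  |P| = 8
Check the pairing map k ↦ (π_A(k), π_B(k)):
  0 ↦ (0,0)
  1 ↦ (1,0)
  2 ↦ (0,1)
  3 ↦ (1,1)
  4 ↦ (0,2)
  5 ↦ (1,2)
  6 ↦ (0,3)
  7 ↦ (1,3)
distinct pairs in image: 8 / 8 needed
  → bijection onto A×B; projections well-typed.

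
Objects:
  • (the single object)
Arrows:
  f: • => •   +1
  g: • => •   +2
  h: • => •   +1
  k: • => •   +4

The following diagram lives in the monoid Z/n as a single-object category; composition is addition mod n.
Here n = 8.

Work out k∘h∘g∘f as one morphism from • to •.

Answer: +0

Work:
  0 +1≡1 +2≡3 +1≡4 +4≡0  (mod 8)
result: +0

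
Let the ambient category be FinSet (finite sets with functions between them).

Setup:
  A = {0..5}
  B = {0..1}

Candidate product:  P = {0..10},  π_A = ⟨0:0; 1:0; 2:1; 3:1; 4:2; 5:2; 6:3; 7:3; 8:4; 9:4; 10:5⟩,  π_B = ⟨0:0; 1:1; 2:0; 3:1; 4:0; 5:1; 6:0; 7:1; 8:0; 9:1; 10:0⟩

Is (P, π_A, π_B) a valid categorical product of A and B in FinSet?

Answer: NOT A VALID PRODUCT — |P|=11 ≠ |A|·|B|=12

Derivation:
|A|·|B| = 6·2 = 12;  |P| = 11
  → cardinalities differ; no bijection possible.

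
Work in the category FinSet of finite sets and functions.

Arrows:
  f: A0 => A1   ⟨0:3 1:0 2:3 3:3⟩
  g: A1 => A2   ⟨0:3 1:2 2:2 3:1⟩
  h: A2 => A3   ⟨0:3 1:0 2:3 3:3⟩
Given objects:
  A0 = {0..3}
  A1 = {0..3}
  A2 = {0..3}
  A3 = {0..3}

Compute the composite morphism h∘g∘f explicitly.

  0 f=>3 g=>1 h=>0
  1 f=>0 g=>3 h=>3
  2 f=>3 g=>1 h=>0
  3 f=>3 g=>1 h=>0
composite: ⟨0:0 1:3 2:0 3:0⟩

Answer: ⟨0:0 1:3 2:0 3:0⟩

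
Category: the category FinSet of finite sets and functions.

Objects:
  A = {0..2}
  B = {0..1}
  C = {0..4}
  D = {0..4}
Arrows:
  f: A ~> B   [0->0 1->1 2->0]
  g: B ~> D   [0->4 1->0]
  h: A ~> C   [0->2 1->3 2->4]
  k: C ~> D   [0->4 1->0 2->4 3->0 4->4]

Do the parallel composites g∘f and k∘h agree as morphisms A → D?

1) trace f;g:
  0 f~>0 g~>4
  1 f~>1 g~>0
  2 f~>0 g~>4
  ⟦path⟧₁ = [0->4 1->0 2->4]
2) trace h;k:
  0 h~>2 k~>4
  1 h~>3 k~>0
  2 h~>4 k~>4
  ⟦path⟧₂ = [0->4 1->0 2->4]
Equal? equal; square commutes

Answer: COMMUTES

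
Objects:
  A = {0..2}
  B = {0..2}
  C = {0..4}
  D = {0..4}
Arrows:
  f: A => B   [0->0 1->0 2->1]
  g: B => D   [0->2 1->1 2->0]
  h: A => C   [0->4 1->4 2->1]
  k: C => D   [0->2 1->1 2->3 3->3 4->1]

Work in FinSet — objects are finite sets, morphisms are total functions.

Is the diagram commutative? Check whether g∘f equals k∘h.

Answer: DOES NOT COMMUTE

Derivation:
Path 1 = f;g:
  0 f=>0 g=>2
  1 f=>0 g=>2
  2 f=>1 g=>1
  result₁ = [0->2 1->2 2->1]
Path 2 = h;k:
  0 h=>4 k=>1
  1 h=>4 k=>1
  2 h=>1 k=>1
  result₂ = [0->1 1->1 2->1]
Equal? distinct morphisms ✗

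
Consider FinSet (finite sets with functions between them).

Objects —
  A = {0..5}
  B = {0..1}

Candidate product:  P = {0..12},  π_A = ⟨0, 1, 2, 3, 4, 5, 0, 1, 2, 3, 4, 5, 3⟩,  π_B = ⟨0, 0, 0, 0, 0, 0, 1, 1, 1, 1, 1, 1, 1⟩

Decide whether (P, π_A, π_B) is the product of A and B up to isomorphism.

|A|·|B| = 6·2 = 12;  |P| = 13
  → cardinalities differ; no bijection possible.

Answer: NOT A VALID PRODUCT — |P|=13 ≠ |A|·|B|=12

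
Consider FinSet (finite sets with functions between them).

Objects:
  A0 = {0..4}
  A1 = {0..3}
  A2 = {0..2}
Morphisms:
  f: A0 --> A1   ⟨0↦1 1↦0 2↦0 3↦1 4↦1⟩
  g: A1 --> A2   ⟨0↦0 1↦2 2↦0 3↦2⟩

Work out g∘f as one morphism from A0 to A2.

Answer: ⟨0↦2 1↦0 2↦0 3↦2 4↦2⟩

Trace:
  0 f-->1 g-->2
  1 f-->0 g-->0
  2 f-->0 g-->0
  3 f-->1 g-->2
  4 f-->1 g-->2
⟦path⟧: ⟨0↦2 1↦0 2↦0 3↦2 4↦2⟩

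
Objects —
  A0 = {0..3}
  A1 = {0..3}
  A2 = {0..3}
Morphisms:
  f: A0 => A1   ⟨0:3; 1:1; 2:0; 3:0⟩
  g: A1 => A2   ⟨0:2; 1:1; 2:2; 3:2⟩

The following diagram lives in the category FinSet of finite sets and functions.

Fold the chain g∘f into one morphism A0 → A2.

  0 f=>3 g=>2
  1 f=>1 g=>1
  2 f=>0 g=>2
  3 f=>0 g=>2
result: ⟨0:2; 1:1; 2:2; 3:2⟩

Answer: ⟨0:2; 1:1; 2:2; 3:2⟩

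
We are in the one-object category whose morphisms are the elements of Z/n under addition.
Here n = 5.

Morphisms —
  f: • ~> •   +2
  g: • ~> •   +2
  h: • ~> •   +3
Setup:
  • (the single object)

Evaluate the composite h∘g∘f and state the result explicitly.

  0 +2≡2 +2≡4 +3≡2  (mod 5)
composite: +2

Answer: +2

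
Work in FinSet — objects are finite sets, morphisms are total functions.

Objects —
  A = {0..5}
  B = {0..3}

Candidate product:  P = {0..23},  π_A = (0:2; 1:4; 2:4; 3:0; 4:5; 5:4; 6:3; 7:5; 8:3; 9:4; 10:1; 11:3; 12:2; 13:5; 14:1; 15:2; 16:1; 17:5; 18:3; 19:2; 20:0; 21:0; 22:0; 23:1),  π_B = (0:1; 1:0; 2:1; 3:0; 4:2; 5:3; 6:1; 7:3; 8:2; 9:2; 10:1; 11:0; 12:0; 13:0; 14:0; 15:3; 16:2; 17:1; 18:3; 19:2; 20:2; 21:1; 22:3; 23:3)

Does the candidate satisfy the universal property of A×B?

|A|·|B| = 6·4 = 24;  |P| = 24
Check the pairing map k ↦ (π_A(k), π_B(k)):
  0 : (2,1)
  1 : (4,0)
  2 : (4,1)
  3 : (0,0)
  4 : (5,2)
  5 : (4,3)
  6 : (3,1)
  7 : (5,3)
  8 : (3,2)
  9 : (4,2)
  10 : (1,1)
  11 : (3,0)
  12 : (2,0)
  13 : (5,0)
  14 : (1,0)
  15 : (2,3)
  16 : (1,2)
  17 : (5,1)
  18 : (3,3)
  19 : (2,2)
  20 : (0,2)
  21 : (0,1)
  22 : (0,3)
  23 : (1,3)
distinct pairs in image: 24 / 24 needed
  → bijection onto A×B; projections well-typed.

Answer: VALID PRODUCT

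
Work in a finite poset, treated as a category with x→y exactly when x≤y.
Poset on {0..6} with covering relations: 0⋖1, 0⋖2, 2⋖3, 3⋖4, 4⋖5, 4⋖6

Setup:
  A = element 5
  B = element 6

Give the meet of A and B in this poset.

{x : x⊑A ∧ x⊑B} = {0,2,3,4}  (A=5, B=6)
  0 ⊑ 4
  2 ⊑ 4
  3 ⊑ 4
  4 ⊑ 4
glb = 4

Answer: A∧B = 4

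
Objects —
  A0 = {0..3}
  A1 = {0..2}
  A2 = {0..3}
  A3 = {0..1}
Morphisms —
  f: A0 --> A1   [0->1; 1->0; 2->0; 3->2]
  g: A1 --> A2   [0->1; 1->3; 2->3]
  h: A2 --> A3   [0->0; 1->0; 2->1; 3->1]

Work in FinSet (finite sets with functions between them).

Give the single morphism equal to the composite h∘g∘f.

  0 f-->1 g-->3 h-->1
  1 f-->0 g-->1 h-->0
  2 f-->0 g-->1 h-->0
  3 f-->2 g-->3 h-->1
result: [0->1; 1->0; 2->0; 3->1]

Answer: [0->1; 1->0; 2->0; 3->1]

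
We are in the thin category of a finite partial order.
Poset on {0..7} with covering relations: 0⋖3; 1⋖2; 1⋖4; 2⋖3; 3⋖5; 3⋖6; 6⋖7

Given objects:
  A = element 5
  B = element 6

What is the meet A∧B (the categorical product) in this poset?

Answer: A∧B = 3

Work:
Lower bounds of A=5 and B=6: {0,1,2,3}
  0 ≤ 3
  1 ≤ 3
  2 ≤ 3
  3 ≤ 3
glb = 3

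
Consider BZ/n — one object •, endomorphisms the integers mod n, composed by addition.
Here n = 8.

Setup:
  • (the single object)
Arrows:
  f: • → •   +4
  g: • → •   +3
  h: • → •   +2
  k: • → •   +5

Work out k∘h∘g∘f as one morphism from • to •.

  0 +4≡4 +3≡7 +2≡1 +5≡6  (mod 8)
composite: +6

Answer: +6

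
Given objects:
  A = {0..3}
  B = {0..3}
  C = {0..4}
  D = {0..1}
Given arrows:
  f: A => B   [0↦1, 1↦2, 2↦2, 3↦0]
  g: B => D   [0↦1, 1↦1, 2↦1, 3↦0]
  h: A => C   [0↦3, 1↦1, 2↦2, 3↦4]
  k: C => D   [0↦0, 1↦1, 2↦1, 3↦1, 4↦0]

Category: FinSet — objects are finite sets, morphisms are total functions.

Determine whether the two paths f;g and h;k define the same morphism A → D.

Answer: DOES NOT COMMUTE

Trace:
1) trace f;g:
  0 f=>1 g=>1
  1 f=>2 g=>1
  2 f=>2 g=>1
  3 f=>0 g=>1
  result₁ = [0↦1, 1↦1, 2↦1, 3↦1]
2) trace h;k:
  0 h=>3 k=>1
  1 h=>1 k=>1
  2 h=>2 k=>1
  3 h=>4 k=>0
  result₂ = [0↦1, 1↦1, 2↦1, 3↦0]
Equal? differ; not commutative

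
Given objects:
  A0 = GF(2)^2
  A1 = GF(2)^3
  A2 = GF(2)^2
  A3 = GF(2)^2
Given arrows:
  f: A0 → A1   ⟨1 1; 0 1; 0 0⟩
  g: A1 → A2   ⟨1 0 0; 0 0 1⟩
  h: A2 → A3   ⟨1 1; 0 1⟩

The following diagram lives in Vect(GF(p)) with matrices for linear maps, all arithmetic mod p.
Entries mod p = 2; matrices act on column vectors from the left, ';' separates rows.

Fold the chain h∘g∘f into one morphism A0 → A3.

  e0=[1,0] f→[1,0,0] g→[1,0] h→[1,0]
  e1=[0,1] f→[1,1,0] g→[1,0] h→[1,0]
⟦path⟧: ⟨1 1; 0 0⟩

Answer: ⟨1 1; 0 0⟩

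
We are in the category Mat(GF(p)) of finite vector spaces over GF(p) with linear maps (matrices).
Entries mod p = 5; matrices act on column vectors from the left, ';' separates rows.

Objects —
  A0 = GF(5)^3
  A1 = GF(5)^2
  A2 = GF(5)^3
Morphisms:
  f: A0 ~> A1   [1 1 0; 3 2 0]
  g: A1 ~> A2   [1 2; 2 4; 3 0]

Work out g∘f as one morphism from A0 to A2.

  e0=[1,0,0] f~>[1,3] g~>[2,4,3]
  e1=[0,1,0] f~>[1,2] g~>[0,0,3]
  e2=[0,0,1] f~>[0,0] g~>[0,0,0]
result: [2 0 0; 4 0 0; 3 3 0]

Answer: [2 0 0; 4 0 0; 3 3 0]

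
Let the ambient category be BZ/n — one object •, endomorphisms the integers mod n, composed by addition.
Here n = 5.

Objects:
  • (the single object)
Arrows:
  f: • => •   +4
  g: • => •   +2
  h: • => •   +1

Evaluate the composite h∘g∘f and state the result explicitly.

Answer: +2

Trace:
  0 +4≡4 +2≡1 +1≡2  (mod 5)
result: +2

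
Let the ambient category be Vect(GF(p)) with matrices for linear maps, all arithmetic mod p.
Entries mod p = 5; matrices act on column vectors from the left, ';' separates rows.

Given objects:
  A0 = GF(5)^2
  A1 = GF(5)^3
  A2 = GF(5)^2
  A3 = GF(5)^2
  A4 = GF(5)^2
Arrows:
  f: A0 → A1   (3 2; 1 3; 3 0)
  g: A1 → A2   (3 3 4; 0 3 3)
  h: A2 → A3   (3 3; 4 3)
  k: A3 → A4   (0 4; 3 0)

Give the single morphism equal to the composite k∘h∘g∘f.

Answer: (3 3; 4 1)

Work:
  e0=(1,0) f→(3,1,3) g→(4,2) h→(3,2) k→(3,4)
  e1=(0,1) f→(2,3,0) g→(0,4) h→(2,2) k→(3,1)
result: (3 3; 4 1)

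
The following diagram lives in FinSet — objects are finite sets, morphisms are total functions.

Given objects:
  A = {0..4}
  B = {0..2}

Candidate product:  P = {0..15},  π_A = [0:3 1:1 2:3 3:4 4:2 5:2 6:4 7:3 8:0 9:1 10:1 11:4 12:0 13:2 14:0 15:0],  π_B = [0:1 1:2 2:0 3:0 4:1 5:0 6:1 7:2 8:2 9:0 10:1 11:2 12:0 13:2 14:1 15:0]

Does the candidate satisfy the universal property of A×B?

|A|·|B| = 5·3 = 15;  |P| = 16
  → cardinalities differ; no bijection possible.

Answer: NOT A VALID PRODUCT — |P|=16 ≠ |A|·|B|=15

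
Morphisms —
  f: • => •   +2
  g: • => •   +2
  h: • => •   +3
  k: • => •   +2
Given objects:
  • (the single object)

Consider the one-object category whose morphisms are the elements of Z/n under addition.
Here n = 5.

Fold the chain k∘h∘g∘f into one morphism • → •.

  0 +2≡2 +2≡4 +3≡2 +2≡4  (mod 5)
composite: +4

Answer: +4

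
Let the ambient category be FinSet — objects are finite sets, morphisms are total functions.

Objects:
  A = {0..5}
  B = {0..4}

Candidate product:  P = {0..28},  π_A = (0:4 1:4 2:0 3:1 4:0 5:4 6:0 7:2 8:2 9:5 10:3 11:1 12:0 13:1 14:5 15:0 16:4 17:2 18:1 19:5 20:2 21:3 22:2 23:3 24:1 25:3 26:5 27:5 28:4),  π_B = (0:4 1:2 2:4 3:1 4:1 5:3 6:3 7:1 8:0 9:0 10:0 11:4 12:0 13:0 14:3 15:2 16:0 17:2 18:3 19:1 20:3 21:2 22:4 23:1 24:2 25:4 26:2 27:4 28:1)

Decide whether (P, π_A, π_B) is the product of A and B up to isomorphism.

|A|·|B| = 6·5 = 30;  |P| = 29
  → cardinalities differ; no bijection possible.

Answer: NOT A VALID PRODUCT — |P|=29 ≠ |A|·|B|=30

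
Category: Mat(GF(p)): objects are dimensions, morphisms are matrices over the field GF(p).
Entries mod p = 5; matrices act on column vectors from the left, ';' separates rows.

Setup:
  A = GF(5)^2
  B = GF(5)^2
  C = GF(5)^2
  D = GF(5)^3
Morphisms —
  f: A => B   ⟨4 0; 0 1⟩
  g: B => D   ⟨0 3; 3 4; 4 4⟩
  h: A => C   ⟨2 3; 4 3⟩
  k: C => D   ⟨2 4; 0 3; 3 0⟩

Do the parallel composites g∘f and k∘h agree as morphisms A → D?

Along f;g (path 1):
  e0=[1,0] f=>[4,0] g=>[0,2,1]
  e1=[0,1] f=>[0,1] g=>[3,4,4]
  ⟦path⟧₁ = ⟨0 3; 2 4; 1 4⟩
Along h;k (path 2):
  e0=[1,0] h=>[2,4] k=>[0,2,1]
  e1=[0,1] h=>[3,3] k=>[3,4,4]
  ⟦path⟧₂ = ⟨0 3; 2 4; 1 4⟩
Equal? same morphism ✓

Answer: COMMUTES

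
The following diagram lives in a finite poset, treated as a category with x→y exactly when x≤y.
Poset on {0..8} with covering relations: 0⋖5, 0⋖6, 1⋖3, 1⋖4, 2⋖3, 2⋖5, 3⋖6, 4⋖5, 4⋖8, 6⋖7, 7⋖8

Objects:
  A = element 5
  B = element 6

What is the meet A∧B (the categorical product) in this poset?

Answer: NO MEET EXISTS

Work:
Lower bounds of A=5 and B=6: {0,1,2}
  maximal lower bounds 0 and 1 are incomparable: neither 0≤1 nor 1≤0
→ no greatest lower bound exists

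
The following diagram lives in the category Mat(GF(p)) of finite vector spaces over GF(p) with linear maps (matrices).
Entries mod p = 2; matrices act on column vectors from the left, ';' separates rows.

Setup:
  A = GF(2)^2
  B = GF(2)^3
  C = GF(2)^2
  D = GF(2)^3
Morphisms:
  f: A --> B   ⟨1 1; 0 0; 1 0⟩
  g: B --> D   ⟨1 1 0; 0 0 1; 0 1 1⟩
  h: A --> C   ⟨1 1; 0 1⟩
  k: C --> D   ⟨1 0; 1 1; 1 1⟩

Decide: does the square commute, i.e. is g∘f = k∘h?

1) trace f;g:
  e0=⟨1,0⟩ f-->⟨1,0,1⟩ g-->⟨1,1,1⟩
  e1=⟨0,1⟩ f-->⟨1,0,0⟩ g-->⟨1,0,0⟩
  ⟦path⟧₁ = ⟨1 1; 1 0; 1 0⟩
2) trace h;k:
  e0=⟨1,0⟩ h-->⟨1,0⟩ k-->⟨1,1,1⟩
  e1=⟨0,1⟩ h-->⟨1,1⟩ k-->⟨1,0,0⟩
  ⟦path⟧₂ = ⟨1 1; 1 0; 1 0⟩
Equal? YES — commutes

Answer: COMMUTES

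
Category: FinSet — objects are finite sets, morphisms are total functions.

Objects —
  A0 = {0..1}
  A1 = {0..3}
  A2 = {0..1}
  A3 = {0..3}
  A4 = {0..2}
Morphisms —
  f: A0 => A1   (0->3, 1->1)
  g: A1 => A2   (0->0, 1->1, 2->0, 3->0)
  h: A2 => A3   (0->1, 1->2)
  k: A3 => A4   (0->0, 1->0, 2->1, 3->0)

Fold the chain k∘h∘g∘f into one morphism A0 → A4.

Answer: (0->0, 1->1)

Work:
  0 f=>3 g=>0 h=>1 k=>0
  1 f=>1 g=>1 h=>2 k=>1
composite: (0->0, 1->1)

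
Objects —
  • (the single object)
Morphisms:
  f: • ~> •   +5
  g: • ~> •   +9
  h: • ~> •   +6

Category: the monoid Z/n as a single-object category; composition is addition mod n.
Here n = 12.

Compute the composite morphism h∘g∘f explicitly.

Answer: +8

Trace:
  0 +5≡5 +9≡2 +6≡8  (mod 12)
result: +8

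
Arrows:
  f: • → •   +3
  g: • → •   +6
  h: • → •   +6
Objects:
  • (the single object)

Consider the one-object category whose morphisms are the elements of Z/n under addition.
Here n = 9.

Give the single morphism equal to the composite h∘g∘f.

Answer: +6

Trace:
  0 +3≡3 +6≡0 +6≡6  (mod 9)
composite: +6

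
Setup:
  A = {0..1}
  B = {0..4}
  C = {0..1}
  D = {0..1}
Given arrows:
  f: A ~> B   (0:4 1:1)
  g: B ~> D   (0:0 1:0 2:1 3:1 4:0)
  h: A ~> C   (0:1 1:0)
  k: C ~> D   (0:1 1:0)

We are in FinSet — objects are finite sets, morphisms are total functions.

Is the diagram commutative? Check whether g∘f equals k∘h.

Answer: DOES NOT COMMUTE

Derivation:
1) trace f;g:
  0 f~>4 g~>0
  1 f~>1 g~>0
  composite₁ = (0:0 1:0)
2) trace h;k:
  0 h~>1 k~>0
  1 h~>0 k~>1
  composite₂ = (0:0 1:1)
Equal? distinct morphisms ✗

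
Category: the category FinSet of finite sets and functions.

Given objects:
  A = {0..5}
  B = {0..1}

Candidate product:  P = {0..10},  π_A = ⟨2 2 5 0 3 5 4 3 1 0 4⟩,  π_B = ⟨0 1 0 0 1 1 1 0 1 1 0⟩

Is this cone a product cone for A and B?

Answer: NOT A VALID PRODUCT — |P|=11 ≠ |A|·|B|=12

Work:
|A|·|B| = 6·2 = 12;  |P| = 11
  → cardinalities differ; no bijection possible.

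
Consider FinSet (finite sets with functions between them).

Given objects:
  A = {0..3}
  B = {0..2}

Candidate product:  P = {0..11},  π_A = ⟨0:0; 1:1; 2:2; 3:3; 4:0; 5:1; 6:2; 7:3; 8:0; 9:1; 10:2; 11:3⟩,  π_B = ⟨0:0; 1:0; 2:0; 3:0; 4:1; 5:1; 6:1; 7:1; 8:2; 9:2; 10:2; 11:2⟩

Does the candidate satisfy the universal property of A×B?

Answer: VALID PRODUCT

Trace:
|A|·|B| = 4·3 = 12;  |P| = 12
Check the pairing map k ↦ (π_A(k), π_B(k)):
  0 : (0,0)
  1 : (1,0)
  2 : (2,0)
  3 : (3,0)
  4 : (0,1)
  5 : (1,1)
  6 : (2,1)
  7 : (3,1)
  8 : (0,2)
  9 : (1,2)
  10 : (2,2)
  11 : (3,2)
distinct pairs in image: 12 / 12 needed
  → bijection onto A×B; projections well-typed.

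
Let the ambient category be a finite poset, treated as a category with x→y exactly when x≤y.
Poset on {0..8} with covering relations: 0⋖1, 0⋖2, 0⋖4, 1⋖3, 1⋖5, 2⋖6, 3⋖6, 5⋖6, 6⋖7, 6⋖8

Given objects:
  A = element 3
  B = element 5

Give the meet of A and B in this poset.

Answer: A∧B = 1

Work:
Lower bounds of A=3 and B=5: {0,1}
  0 ⊑ 1
  1 ⊑ 1
glb = 1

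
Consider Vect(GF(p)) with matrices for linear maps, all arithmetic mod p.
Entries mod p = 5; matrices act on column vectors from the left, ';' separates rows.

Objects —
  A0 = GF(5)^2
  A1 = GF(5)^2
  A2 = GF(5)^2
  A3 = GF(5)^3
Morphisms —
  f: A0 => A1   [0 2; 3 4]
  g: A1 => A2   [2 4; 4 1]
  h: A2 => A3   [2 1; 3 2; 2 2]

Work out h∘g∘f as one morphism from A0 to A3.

  e0=[1,0] f=>[0,3] g=>[2,3] h=>[2,2,0]
  e1=[0,1] f=>[2,4] g=>[0,2] h=>[2,4,4]
composite: [2 2; 2 4; 0 4]

Answer: [2 2; 2 4; 0 4]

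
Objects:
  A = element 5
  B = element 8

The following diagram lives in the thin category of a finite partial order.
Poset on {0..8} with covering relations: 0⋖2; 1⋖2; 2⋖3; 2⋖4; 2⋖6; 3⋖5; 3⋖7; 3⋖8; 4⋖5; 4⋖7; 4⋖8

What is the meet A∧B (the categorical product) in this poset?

{x : x≤A ∧ x≤B} = {0,1,2,3,4}  (A=5, B=8)
  maximal lower bounds 3 and 4 are incomparable: neither 3≤4 nor 4≤3
→ no greatest lower bound exists

Answer: NO MEET EXISTS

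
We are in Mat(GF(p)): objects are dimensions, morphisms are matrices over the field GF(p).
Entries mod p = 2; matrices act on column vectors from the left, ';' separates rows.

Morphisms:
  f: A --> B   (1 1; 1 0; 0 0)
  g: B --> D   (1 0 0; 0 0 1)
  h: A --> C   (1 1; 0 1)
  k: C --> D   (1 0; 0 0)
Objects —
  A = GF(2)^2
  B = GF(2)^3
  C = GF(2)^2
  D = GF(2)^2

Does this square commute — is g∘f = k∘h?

Answer: COMMUTES

Trace:
Along f;g (path 1):
  e0=(1,0) f-->(1,1,0) g-->(1,0)
  e1=(0,1) f-->(1,0,0) g-->(1,0)
  composite₁ = (1 1; 0 0)
Along h;k (path 2):
  e0=(1,0) h-->(1,0) k-->(1,0)
  e1=(0,1) h-->(1,1) k-->(1,0)
  composite₂ = (1 1; 0 0)
Equal? same morphism ✓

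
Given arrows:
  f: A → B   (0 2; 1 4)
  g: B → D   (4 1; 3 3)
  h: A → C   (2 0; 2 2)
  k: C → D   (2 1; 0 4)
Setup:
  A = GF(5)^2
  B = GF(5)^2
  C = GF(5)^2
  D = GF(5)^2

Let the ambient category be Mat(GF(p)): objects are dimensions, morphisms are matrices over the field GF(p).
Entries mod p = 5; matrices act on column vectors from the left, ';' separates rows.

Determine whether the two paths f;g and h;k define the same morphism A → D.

Path 1 = f;g:
  e0=⟨1,0⟩ f→⟨0,1⟩ g→⟨1,3⟩
  e1=⟨0,1⟩ f→⟨2,4⟩ g→⟨2,3⟩
  result₁ = (1 2; 3 3)
Path 2 = h;k:
  e0=⟨1,0⟩ h→⟨2,2⟩ k→⟨1,3⟩
  e1=⟨0,1⟩ h→⟨0,2⟩ k→⟨2,3⟩
  result₂ = (1 2; 3 3)
Equal? YES — commutes

Answer: COMMUTES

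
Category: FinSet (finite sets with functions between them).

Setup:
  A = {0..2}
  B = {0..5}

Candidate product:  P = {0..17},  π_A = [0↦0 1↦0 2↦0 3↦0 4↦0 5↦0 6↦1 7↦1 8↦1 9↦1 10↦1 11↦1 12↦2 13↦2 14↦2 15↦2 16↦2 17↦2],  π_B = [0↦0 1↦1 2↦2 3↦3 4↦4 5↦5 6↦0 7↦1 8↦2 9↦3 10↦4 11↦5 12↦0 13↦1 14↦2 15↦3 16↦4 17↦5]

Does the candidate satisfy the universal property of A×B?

Answer: VALID PRODUCT

Derivation:
|A|·|B| = 3·6 = 18;  |P| = 18
Check the pairing map k ↦ (π_A(k), π_B(k)):
  0 ↦ (0,0)
  1 ↦ (0,1)
  2 ↦ (0,2)
  3 ↦ (0,3)
  4 ↦ (0,4)
  5 ↦ (0,5)
  6 ↦ (1,0)
  7 ↦ (1,1)
  8 ↦ (1,2)
  9 ↦ (1,3)
  10 ↦ (1,4)
  11 ↦ (1,5)
  12 ↦ (2,0)
  13 ↦ (2,1)
  14 ↦ (2,2)
  15 ↦ (2,3)
  16 ↦ (2,4)
  17 ↦ (2,5)
distinct pairs in image: 18 / 18 needed
  → bijection onto A×B; projections well-typed.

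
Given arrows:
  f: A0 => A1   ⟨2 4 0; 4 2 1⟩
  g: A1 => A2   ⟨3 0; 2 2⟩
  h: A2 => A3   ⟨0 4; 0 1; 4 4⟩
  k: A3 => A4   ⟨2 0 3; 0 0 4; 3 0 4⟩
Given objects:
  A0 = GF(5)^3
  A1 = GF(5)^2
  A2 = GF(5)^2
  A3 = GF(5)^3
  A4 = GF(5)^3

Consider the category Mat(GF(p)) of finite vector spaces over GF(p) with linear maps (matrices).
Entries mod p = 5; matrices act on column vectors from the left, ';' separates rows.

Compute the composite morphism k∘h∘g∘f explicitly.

Answer: ⟨2 4 0; 3 4 2; 2 3 1⟩

Derivation:
  e0=[1,0,0] f=>[2,4] g=>[1,2] h=>[3,2,2] k=>[2,3,2]
  e1=[0,1,0] f=>[4,2] g=>[2,2] h=>[3,2,1] k=>[4,4,3]
  e2=[0,0,1] f=>[0,1] g=>[0,2] h=>[3,2,3] k=>[0,2,1]
result: ⟨2 4 0; 3 4 2; 2 3 1⟩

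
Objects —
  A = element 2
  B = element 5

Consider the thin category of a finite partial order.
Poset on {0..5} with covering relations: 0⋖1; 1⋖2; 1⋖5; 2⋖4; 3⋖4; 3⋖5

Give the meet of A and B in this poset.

Answer: A∧B = 1

Derivation:
Common predecessors of 2,5: {0,1}
  0 ≤ 1
  1 ≤ 1
glb = 1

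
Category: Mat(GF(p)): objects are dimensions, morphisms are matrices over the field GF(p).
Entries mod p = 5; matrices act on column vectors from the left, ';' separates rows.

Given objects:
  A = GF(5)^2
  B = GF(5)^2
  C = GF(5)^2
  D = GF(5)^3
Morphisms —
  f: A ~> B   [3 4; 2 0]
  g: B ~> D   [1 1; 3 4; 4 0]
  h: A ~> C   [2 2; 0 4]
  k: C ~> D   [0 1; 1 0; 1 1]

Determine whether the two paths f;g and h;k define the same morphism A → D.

Along f;g (path 1):
  e0=(1,0) f~>(3,2) g~>(0,2,2)
  e1=(0,1) f~>(4,0) g~>(4,2,1)
  ⟦path⟧₁ = [0 4; 2 2; 2 1]
Along h;k (path 2):
  e0=(1,0) h~>(2,0) k~>(0,2,2)
  e1=(0,1) h~>(2,4) k~>(4,2,1)
  ⟦path⟧₂ = [0 4; 2 2; 2 1]
Equal? same morphism ✓

Answer: COMMUTES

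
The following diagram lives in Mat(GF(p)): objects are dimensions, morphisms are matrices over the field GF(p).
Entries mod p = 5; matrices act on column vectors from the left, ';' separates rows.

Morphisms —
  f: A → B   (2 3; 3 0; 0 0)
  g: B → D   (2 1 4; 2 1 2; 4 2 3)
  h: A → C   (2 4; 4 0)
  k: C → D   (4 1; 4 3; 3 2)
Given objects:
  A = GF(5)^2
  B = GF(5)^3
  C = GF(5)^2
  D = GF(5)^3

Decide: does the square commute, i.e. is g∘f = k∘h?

Answer: DOES NOT COMMUTE

Derivation:
1) trace f;g:
  e0=(1,0) f→(2,3,0) g→(2,2,4)
  e1=(0,1) f→(3,0,0) g→(1,1,2)
  ⟦path⟧₁ = (2 1; 2 1; 4 2)
2) trace h;k:
  e0=(1,0) h→(2,4) k→(2,0,4)
  e1=(0,1) h→(4,0) k→(1,1,2)
  ⟦path⟧₂ = (2 1; 0 1; 4 2)
Equal? differ; not commutative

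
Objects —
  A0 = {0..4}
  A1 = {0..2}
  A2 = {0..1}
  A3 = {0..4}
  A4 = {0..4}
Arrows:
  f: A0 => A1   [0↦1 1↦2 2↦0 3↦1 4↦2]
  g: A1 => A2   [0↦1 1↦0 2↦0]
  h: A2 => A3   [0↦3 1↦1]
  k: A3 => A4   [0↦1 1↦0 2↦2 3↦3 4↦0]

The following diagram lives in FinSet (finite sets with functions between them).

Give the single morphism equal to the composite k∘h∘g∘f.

  0 f=>1 g=>0 h=>3 k=>3
  1 f=>2 g=>0 h=>3 k=>3
  2 f=>0 g=>1 h=>1 k=>0
  3 f=>1 g=>0 h=>3 k=>3
  4 f=>2 g=>0 h=>3 k=>3
⟦path⟧: [0↦3 1↦3 2↦0 3↦3 4↦3]

Answer: [0↦3 1↦3 2↦0 3↦3 4↦3]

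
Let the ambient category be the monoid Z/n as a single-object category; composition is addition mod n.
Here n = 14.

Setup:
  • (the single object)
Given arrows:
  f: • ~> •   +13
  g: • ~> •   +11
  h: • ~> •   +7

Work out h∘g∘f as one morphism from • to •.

Answer: +3

Derivation:
  0 +13≡13 +11≡10 +7≡3  (mod 14)
composite: +3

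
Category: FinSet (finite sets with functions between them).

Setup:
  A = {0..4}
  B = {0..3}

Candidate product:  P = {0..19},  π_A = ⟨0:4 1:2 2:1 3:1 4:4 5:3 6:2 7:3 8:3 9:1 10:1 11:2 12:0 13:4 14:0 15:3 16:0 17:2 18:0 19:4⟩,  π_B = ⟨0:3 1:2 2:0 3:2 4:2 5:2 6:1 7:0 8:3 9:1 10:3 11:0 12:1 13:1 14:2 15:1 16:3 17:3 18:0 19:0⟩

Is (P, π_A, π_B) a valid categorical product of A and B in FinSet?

Answer: VALID PRODUCT

Work:
|A|·|B| = 5·4 = 20;  |P| = 20
Check the pairing map k ↦ (π_A(k), π_B(k)):
  0 : (4,3)
  1 : (2,2)
  2 : (1,0)
  3 : (1,2)
  4 : (4,2)
  5 : (3,2)
  6 : (2,1)
  7 : (3,0)
  8 : (3,3)
  9 : (1,1)
  10 : (1,3)
  11 : (2,0)
  12 : (0,1)
  13 : (4,1)
  14 : (0,2)
  15 : (3,1)
  16 : (0,3)
  17 : (2,3)
  18 : (0,0)
  19 : (4,0)
distinct pairs in image: 20 / 20 needed
  → bijection onto A×B; projections well-typed.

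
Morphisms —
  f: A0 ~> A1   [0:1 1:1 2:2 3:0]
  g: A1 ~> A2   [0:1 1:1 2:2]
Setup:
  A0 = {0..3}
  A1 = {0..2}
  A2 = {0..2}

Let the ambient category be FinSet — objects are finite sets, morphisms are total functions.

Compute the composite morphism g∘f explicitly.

  0 f~>1 g~>1
  1 f~>1 g~>1
  2 f~>2 g~>2
  3 f~>0 g~>1
⟦path⟧: [0:1 1:1 2:2 3:1]

Answer: [0:1 1:1 2:2 3:1]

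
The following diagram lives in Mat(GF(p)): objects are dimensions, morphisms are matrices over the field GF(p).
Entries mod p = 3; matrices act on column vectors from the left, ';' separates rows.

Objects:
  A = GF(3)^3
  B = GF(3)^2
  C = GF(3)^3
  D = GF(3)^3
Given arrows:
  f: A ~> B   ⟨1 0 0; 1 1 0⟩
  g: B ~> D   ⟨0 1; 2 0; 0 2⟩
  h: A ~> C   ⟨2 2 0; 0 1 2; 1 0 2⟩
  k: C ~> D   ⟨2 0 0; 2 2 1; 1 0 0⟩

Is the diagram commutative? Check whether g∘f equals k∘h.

Answer: COMMUTES

Work:
1) trace f;g:
  e0=⟨1,0,0⟩ f~>⟨1,1⟩ g~>⟨1,2,2⟩
  e1=⟨0,1,0⟩ f~>⟨0,1⟩ g~>⟨1,0,2⟩
  e2=⟨0,0,1⟩ f~>⟨0,0⟩ g~>⟨0,0,0⟩
  composite₁ = ⟨1 1 0; 2 0 0; 2 2 0⟩
2) trace h;k:
  e0=⟨1,0,0⟩ h~>⟨2,0,1⟩ k~>⟨1,2,2⟩
  e1=⟨0,1,0⟩ h~>⟨2,1,0⟩ k~>⟨1,0,2⟩
  e2=⟨0,0,1⟩ h~>⟨0,2,2⟩ k~>⟨0,0,0⟩
  composite₂ = ⟨1 1 0; 2 0 0; 2 2 0⟩
Equal? same morphism ✓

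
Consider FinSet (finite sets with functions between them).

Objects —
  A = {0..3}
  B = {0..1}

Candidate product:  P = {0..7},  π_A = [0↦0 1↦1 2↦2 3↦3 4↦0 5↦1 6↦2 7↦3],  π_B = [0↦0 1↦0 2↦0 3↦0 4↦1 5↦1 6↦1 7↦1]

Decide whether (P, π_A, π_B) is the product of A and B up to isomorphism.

|A|·|B| = 4·2 = 8;  |P| = 8
Check the pairing map k ↦ (π_A(k), π_B(k)):
  0 ↦ (0,0)
  1 ↦ (1,0)
  2 ↦ (2,0)
  3 ↦ (3,0)
  4 ↦ (0,1)
  5 ↦ (1,1)
  6 ↦ (2,1)
  7 ↦ (3,1)
distinct pairs in image: 8 / 8 needed
  → bijection onto A×B; projections well-typed.

Answer: VALID PRODUCT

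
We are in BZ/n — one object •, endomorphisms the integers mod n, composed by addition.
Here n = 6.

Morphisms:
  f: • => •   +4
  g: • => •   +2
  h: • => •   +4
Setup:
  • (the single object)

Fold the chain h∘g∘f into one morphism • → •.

  0 +4≡4 +2≡0 +4≡4  (mod 6)
result: +4

Answer: +4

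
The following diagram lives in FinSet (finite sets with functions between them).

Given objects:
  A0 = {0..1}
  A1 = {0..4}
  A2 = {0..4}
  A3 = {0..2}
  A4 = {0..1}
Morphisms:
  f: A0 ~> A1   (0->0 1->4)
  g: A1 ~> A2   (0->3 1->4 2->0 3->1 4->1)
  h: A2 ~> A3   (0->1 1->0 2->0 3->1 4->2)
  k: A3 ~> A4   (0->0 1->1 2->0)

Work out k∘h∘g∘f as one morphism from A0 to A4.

Answer: (0->1 1->0)

Work:
  0 f~>0 g~>3 h~>1 k~>1
  1 f~>4 g~>1 h~>0 k~>0
composite: (0->1 1->0)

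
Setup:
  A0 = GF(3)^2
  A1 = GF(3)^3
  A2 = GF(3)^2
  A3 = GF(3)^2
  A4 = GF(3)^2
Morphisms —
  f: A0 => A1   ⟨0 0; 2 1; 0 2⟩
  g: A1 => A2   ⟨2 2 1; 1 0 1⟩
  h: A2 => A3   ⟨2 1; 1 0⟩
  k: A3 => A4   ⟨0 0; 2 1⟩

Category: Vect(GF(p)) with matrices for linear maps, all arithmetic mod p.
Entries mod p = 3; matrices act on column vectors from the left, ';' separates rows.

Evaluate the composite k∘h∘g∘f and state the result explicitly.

Answer: ⟨0 0; 2 0⟩

Derivation:
  e0=⟨1,0⟩ f=>⟨0,2,0⟩ g=>⟨1,0⟩ h=>⟨2,1⟩ k=>⟨0,2⟩
  e1=⟨0,1⟩ f=>⟨0,1,2⟩ g=>⟨1,2⟩ h=>⟨1,1⟩ k=>⟨0,0⟩
result: ⟨0 0; 2 0⟩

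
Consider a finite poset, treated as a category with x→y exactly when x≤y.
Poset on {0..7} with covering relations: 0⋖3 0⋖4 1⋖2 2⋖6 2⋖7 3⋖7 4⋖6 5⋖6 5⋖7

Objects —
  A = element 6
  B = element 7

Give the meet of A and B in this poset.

Common predecessors of 6,7: {0,1,2,5}
  maximal lower bounds 0 and 2 are incomparable: neither 0⊑2 nor 2⊑0
→ no greatest lower bound exists

Answer: NO MEET EXISTS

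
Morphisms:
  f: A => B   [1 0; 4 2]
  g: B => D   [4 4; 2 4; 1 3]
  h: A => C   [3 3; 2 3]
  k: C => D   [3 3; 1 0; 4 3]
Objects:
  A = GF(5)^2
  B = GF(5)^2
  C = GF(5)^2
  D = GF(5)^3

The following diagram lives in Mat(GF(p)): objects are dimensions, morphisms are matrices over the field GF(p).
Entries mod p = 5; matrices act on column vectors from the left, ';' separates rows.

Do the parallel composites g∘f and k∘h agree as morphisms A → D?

Along f;g (path 1):
  e0=⟨1,0⟩ f=>⟨1,4⟩ g=>⟨0,3,3⟩
  e1=⟨0,1⟩ f=>⟨0,2⟩ g=>⟨3,3,1⟩
  composite₁ = [0 3; 3 3; 3 1]
Along h;k (path 2):
  e0=⟨1,0⟩ h=>⟨3,2⟩ k=>⟨0,3,3⟩
  e1=⟨0,1⟩ h=>⟨3,3⟩ k=>⟨3,3,1⟩
  composite₂ = [0 3; 3 3; 3 1]
Equal? equal; square commutes

Answer: COMMUTES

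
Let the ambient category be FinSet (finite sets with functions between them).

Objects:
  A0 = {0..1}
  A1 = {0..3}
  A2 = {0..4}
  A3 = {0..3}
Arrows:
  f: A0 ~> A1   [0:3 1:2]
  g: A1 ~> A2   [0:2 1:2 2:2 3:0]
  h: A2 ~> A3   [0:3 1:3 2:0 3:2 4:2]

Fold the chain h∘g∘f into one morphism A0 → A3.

Answer: [0:3 1:0]

Derivation:
  0 f~>3 g~>0 h~>3
  1 f~>2 g~>2 h~>0
⟦path⟧: [0:3 1:0]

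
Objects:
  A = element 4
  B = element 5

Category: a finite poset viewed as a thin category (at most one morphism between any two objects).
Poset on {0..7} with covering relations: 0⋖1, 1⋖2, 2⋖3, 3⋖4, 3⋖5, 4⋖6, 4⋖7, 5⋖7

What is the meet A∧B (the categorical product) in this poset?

{x : x<=A ∧ x<=B} = {0,1,2,3}  (A=4, B=5)
  0 <= 3
  1 <= 3
  2 <= 3
  3 <= 3
glb = 3

Answer: A∧B = 3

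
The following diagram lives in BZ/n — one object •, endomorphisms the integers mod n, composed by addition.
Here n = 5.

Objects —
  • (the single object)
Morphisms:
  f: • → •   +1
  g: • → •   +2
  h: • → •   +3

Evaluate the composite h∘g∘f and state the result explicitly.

Answer: +1

Trace:
  0 +1≡1 +2≡3 +3≡1  (mod 5)
composite: +1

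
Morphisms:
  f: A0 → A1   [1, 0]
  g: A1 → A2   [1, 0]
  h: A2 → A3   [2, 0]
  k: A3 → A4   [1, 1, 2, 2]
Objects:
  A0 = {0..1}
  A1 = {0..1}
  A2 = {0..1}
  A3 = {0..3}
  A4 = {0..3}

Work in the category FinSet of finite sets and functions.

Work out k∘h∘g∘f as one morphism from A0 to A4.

Answer: [2, 1]

Trace:
  0 f→1 g→0 h→2 k→2
  1 f→0 g→1 h→0 k→1
⟦path⟧: [2, 1]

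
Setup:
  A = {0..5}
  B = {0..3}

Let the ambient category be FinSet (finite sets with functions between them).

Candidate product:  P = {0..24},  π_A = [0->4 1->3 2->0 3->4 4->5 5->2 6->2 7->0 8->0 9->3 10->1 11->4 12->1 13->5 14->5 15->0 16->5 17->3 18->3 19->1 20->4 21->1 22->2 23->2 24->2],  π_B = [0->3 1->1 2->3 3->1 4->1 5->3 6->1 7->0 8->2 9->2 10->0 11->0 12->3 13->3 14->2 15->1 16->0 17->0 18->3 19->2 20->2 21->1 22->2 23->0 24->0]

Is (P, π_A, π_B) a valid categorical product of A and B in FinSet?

Answer: NOT A VALID PRODUCT — |P|=25 ≠ |A|·|B|=24

Work:
|A|·|B| = 6·4 = 24;  |P| = 25
  → cardinalities differ; no bijection possible.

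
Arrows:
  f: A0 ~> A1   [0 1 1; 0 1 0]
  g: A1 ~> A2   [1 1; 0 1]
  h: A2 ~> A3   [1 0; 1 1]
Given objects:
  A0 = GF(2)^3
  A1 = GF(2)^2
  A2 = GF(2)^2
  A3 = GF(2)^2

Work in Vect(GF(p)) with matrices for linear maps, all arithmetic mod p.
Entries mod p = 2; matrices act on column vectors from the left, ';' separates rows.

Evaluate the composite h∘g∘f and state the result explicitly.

  e0=(1,0,0) f~>(0,0) g~>(0,0) h~>(0,0)
  e1=(0,1,0) f~>(1,1) g~>(0,1) h~>(0,1)
  e2=(0,0,1) f~>(1,0) g~>(1,0) h~>(1,1)
composite: [0 0 1; 0 1 1]

Answer: [0 0 1; 0 1 1]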